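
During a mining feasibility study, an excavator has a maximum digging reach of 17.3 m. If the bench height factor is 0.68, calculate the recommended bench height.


Bench height = reach * factor
= 17.3 * 0.68
= 11.764 m

11.764 m


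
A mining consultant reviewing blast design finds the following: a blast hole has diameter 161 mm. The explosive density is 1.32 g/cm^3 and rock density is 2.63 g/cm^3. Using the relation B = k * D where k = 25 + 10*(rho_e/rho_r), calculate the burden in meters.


4.8331 m

First, compute k:
rho_e / rho_r = 1.32 / 2.63 = 0.5019011407
k = 25 + 10 * 0.5019011407 = 30.01901141
Then, compute burden:
B = k * D / 1000 = 30.01901141 * 161 / 1000
= 4833.060837 / 1000
= 4.8331 m


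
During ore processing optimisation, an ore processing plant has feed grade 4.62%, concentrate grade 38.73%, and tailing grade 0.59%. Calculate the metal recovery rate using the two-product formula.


88.5788%

Using the two-product formula:
R = 100 * c * (f - t) / (f * (c - t))
Numerator = 100 * 38.73 * (4.62 - 0.59)
= 100 * 38.73 * 4.03
= 15608.19
Denominator = 4.62 * (38.73 - 0.59)
= 4.62 * 38.14
= 176.2068
R = 15608.19 / 176.2068
= 88.5788%


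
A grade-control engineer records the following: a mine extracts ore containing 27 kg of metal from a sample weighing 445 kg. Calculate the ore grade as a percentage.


Ore grade = (metal mass / ore mass) * 100
= (27 / 445) * 100
= 0.0606741573 * 100
= 6.0674%

6.0674%


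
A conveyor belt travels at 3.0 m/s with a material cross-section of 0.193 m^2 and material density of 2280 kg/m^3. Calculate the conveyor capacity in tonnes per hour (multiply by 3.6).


4752.432 t/h

Volumetric flow = speed * area
= 3.0 * 0.193 = 0.579 m^3/s
Mass flow = volumetric * density
= 0.579 * 2280 = 1320.12 kg/s
Convert to t/h: multiply by 3.6
Capacity = 1320.12 * 3.6
= 4752.432 t/h


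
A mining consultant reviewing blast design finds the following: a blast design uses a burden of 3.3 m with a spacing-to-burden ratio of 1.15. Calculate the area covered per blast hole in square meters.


12.5235 m^2

First, find the spacing:
Spacing = burden * ratio = 3.3 * 1.15
= 3.795 m
Then, calculate the area:
Area = burden * spacing = 3.3 * 3.795
= 12.5235 m^2


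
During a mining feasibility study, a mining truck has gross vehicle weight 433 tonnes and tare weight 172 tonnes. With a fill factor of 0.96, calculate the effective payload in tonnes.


Maximum payload = gross - tare
= 433 - 172 = 261 tonnes
Effective payload = max payload * fill factor
= 261 * 0.96
= 250.56 tonnes

250.56 tonnes


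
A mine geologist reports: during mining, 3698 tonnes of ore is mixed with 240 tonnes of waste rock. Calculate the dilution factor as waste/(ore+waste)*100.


Total material = ore + waste
= 3698 + 240 = 3938 tonnes
Dilution = waste / total * 100
= 240 / 3938 * 100
= 0.06094464195 * 100
= 6.0945%

6.0945%


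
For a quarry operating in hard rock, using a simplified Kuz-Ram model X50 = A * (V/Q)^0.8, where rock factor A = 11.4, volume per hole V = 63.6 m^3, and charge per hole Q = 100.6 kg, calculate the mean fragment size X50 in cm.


7.8994 cm

Compute V/Q:
V/Q = 63.6 / 100.6 = 0.6322067594
Raise to the power 0.8:
(V/Q)^0.8 = 0.6322067594^0.8 = 0.6929267191
Multiply by A:
X50 = 11.4 * 0.6929267191
= 7.8994 cm


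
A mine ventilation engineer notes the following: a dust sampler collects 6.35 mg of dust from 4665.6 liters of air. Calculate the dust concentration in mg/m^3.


Convert liters to m^3: 1 m^3 = 1000 L
Concentration = mass / volume * 1000
= 6.35 / 4665.6 * 1000
= 0.001361025377 * 1000
= 1.361 mg/m^3

1.361 mg/m^3


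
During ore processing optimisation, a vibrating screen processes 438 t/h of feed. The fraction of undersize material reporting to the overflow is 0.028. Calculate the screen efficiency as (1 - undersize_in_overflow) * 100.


Screen efficiency = (1 - fraction of undersize in overflow) * 100
= (1 - 0.028) * 100
= 0.972 * 100
= 97.2%

97.2%


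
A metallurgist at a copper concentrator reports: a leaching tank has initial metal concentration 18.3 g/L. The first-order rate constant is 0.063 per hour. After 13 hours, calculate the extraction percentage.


Compute the exponent:
-k * t = -0.063 * 13 = -0.819
Remaining concentration:
C = 18.3 * exp(-0.819)
= 18.3 * 0.4408723064
= 8.067963208 g/L
Extracted = 18.3 - 8.067963208 = 10.23203679 g/L
Extraction % = 10.23203679 / 18.3 * 100
= 55.9128%

55.9128%


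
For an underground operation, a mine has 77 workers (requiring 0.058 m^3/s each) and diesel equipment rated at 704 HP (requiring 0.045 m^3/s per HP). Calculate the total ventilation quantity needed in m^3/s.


36.146 m^3/s

Airflow for workers:
Q_people = 77 * 0.058 = 4.466 m^3/s
Airflow for diesel equipment:
Q_diesel = 704 * 0.045 = 31.68 m^3/s
Total ventilation:
Q_total = 4.466 + 31.68
= 36.146 m^3/s


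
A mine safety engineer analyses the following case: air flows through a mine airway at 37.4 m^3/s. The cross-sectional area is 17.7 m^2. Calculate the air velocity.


Velocity = flow rate / cross-sectional area
= 37.4 / 17.7
= 2.113 m/s

2.113 m/s


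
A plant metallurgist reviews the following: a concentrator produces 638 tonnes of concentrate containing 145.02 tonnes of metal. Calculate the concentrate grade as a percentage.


22.7304%

Grade = (metal in concentrate / concentrate mass) * 100
= (145.02 / 638) * 100
= 0.2273040752 * 100
= 22.7304%


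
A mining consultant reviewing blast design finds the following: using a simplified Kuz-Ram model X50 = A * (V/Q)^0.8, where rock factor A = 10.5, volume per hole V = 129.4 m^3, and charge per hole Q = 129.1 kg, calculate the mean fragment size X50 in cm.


10.5195 cm

Compute V/Q:
V/Q = 129.4 / 129.1 = 1.00232378
Raise to the power 0.8:
(V/Q)^0.8 = 1.00232378^0.8 = 1.001858592
Multiply by A:
X50 = 10.5 * 1.001858592
= 10.5195 cm


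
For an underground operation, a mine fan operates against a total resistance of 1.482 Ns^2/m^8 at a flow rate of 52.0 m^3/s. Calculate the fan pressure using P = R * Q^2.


4007.328 Pa

Compute Q^2:
Q^2 = 52.0^2 = 2704.0
Compute pressure:
P = R * Q^2 = 1.482 * 2704.0
= 4007.328 Pa


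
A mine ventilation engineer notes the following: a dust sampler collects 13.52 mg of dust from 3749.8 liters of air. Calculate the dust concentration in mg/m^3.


3.6055 mg/m^3

Convert liters to m^3: 1 m^3 = 1000 L
Concentration = mass / volume * 1000
= 13.52 / 3749.8 * 1000
= 0.003605525628 * 1000
= 3.6055 mg/m^3


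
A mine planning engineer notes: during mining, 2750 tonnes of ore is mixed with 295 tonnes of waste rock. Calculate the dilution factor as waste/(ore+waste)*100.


9.688%

Total material = ore + waste
= 2750 + 295 = 3045 tonnes
Dilution = waste / total * 100
= 295 / 3045 * 100
= 0.09688013136 * 100
= 9.688%


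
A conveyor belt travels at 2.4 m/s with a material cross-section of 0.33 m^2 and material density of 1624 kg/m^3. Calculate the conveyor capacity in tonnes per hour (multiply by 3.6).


Volumetric flow = speed * area
= 2.4 * 0.33 = 0.792 m^3/s
Mass flow = volumetric * density
= 0.792 * 1624 = 1286.208 kg/s
Convert to t/h: multiply by 3.6
Capacity = 1286.208 * 3.6
= 4630.3488 t/h

4630.3488 t/h


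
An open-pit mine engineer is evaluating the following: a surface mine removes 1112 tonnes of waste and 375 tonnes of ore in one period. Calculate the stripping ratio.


Stripping ratio = waste tonnage / ore tonnage
= 1112 / 375
= 2.9653

2.9653


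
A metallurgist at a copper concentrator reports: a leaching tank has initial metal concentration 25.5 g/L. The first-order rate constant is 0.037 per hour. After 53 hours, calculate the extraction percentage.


Compute the exponent:
-k * t = -0.037 * 53 = -1.961
Remaining concentration:
C = 25.5 * exp(-1.961)
= 25.5 * 0.1407176329
= 3.588299639 g/L
Extracted = 25.5 - 3.588299639 = 21.91170036 g/L
Extraction % = 21.91170036 / 25.5 * 100
= 85.9282%

85.9282%


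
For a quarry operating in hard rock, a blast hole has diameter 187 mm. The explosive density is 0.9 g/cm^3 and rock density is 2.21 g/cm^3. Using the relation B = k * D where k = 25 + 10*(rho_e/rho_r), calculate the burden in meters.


5.4365 m

First, compute k:
rho_e / rho_r = 0.9 / 2.21 = 0.407239819
k = 25 + 10 * 0.407239819 = 29.07239819
Then, compute burden:
B = k * D / 1000 = 29.07239819 * 187 / 1000
= 5436.538462 / 1000
= 5.4365 m


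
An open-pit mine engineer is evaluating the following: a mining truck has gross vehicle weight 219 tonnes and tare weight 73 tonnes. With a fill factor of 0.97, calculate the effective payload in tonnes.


141.62 tonnes

Maximum payload = gross - tare
= 219 - 73 = 146 tonnes
Effective payload = max payload * fill factor
= 146 * 0.97
= 141.62 tonnes


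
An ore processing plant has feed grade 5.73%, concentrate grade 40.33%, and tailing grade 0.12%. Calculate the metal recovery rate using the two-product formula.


98.1979%

Using the two-product formula:
R = 100 * c * (f - t) / (f * (c - t))
Numerator = 100 * 40.33 * (5.73 - 0.12)
= 100 * 40.33 * 5.61
= 22625.13
Denominator = 5.73 * (40.33 - 0.12)
= 5.73 * 40.21
= 230.4033
R = 22625.13 / 230.4033
= 98.1979%


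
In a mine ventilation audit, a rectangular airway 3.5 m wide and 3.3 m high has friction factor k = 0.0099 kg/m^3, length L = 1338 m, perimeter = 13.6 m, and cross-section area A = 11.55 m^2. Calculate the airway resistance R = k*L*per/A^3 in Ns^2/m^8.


Compute the numerator:
k * L * per = 0.0099 * 1338 * 13.6
= 180.14832
Compute the denominator:
A^3 = 11.55^3 = 1540.798875
Resistance:
R = 180.14832 / 1540.798875
= 0.1169 Ns^2/m^8

0.1169 Ns^2/m^8


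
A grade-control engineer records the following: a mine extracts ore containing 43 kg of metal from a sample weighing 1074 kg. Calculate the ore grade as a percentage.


Ore grade = (metal mass / ore mass) * 100
= (43 / 1074) * 100
= 0.04003724395 * 100
= 4.0037%

4.0037%


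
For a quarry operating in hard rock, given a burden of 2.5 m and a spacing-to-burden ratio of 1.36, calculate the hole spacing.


3.4 m

Spacing = burden * ratio
= 2.5 * 1.36
= 3.4 m


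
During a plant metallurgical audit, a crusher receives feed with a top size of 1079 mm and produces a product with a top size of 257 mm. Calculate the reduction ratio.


Reduction ratio = feed size / product size
= 1079 / 257
= 4.1984

4.1984


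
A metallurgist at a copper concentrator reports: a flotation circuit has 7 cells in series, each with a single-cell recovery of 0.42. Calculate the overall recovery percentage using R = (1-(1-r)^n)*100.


Complement of single-cell recovery:
1 - r = 1 - 0.42 = 0.58
Raise to power n:
(1 - r)^7 = 0.58^7 = 0.02207984168
Overall recovery:
R = (1 - 0.02207984168) * 100
= 97.792%

97.792%


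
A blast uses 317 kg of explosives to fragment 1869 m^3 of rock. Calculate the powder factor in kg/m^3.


0.1696 kg/m^3

Powder factor = explosive mass / rock volume
= 317 / 1869
= 0.1696 kg/m^3


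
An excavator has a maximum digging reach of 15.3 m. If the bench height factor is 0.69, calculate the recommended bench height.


10.557 m

Bench height = reach * factor
= 15.3 * 0.69
= 10.557 m


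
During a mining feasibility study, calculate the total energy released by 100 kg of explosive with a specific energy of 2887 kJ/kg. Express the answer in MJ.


288.7 MJ

Energy = mass * specific_energy / 1000
= 100 * 2887 / 1000
= 288700 / 1000
= 288.7 MJ


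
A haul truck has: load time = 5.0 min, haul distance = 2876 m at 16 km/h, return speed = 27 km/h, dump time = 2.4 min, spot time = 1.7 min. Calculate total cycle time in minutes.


Convert haul speed to m/min: 16 * 1000/60 = 266.6666667 m/min
Haul time = 2876 / 266.6666667 = 10.785 min
Convert return speed to m/min: 27 * 1000/60 = 450 m/min
Return time = 2876 / 450 = 6.391111111 min
Total cycle time:
= 5.0 + 10.785 + 2.4 + 6.391111111 + 1.7
= 26.2761 min

26.2761 min


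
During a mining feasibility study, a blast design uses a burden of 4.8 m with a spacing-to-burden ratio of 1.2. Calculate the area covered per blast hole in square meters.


First, find the spacing:
Spacing = burden * ratio = 4.8 * 1.2
= 5.76 m
Then, calculate the area:
Area = burden * spacing = 4.8 * 5.76
= 27.648 m^2

27.648 m^2


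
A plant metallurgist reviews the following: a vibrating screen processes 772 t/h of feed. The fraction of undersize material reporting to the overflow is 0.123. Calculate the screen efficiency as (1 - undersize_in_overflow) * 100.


87.7%

Screen efficiency = (1 - fraction of undersize in overflow) * 100
= (1 - 0.123) * 100
= 0.877 * 100
= 87.7%


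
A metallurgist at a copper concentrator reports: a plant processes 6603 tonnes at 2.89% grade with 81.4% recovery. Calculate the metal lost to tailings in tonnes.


35.4938 tonnes

Total metal in feed:
= 6603 * 2.89 / 100 = 190.8267 tonnes
Metal recovered:
= 190.8267 * 81.4 / 100 = 155.3329338 tonnes
Metal lost to tailings:
= 190.8267 - 155.3329338
= 35.4938 tonnes


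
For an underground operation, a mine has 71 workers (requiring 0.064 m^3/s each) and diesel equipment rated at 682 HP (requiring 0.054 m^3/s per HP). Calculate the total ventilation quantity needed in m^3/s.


41.372 m^3/s

Airflow for workers:
Q_people = 71 * 0.064 = 4.544 m^3/s
Airflow for diesel equipment:
Q_diesel = 682 * 0.054 = 36.828 m^3/s
Total ventilation:
Q_total = 4.544 + 36.828
= 41.372 m^3/s


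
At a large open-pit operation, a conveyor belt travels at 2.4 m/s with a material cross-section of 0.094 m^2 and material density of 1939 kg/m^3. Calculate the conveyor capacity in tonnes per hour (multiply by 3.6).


1574.7782 t/h

Volumetric flow = speed * area
= 2.4 * 0.094 = 0.2256 m^3/s
Mass flow = volumetric * density
= 0.2256 * 1939 = 437.4384 kg/s
Convert to t/h: multiply by 3.6
Capacity = 437.4384 * 3.6
= 1574.7782 t/h


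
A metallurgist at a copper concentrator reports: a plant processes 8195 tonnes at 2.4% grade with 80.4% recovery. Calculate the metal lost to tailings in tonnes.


Total metal in feed:
= 8195 * 2.4 / 100 = 196.68 tonnes
Metal recovered:
= 196.68 * 80.4 / 100 = 158.13072 tonnes
Metal lost to tailings:
= 196.68 - 158.13072
= 38.5493 tonnes

38.5493 tonnes


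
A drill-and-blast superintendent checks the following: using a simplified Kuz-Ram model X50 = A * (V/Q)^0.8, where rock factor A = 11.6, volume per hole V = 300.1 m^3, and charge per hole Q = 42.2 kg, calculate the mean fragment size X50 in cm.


55.7212 cm

Compute V/Q:
V/Q = 300.1 / 42.2 = 7.111374408
Raise to the power 0.8:
(V/Q)^0.8 = 7.111374408^0.8 = 4.803555751
Multiply by A:
X50 = 11.6 * 4.803555751
= 55.7212 cm


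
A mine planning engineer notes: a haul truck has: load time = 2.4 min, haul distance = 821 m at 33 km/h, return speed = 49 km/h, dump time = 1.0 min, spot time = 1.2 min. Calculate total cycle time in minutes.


7.098 min

Convert haul speed to m/min: 33 * 1000/60 = 550 m/min
Haul time = 821 / 550 = 1.492727273 min
Convert return speed to m/min: 49 * 1000/60 = 816.6666667 m/min
Return time = 821 / 816.6666667 = 1.005306122 min
Total cycle time:
= 2.4 + 1.492727273 + 1.0 + 1.005306122 + 1.2
= 7.098 min


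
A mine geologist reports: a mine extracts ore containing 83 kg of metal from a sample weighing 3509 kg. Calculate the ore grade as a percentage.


Ore grade = (metal mass / ore mass) * 100
= (83 / 3509) * 100
= 0.02365346252 * 100
= 2.3653%

2.3653%


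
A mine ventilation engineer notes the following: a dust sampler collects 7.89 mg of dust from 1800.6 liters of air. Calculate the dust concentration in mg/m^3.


Convert liters to m^3: 1 m^3 = 1000 L
Concentration = mass / volume * 1000
= 7.89 / 1800.6 * 1000
= 0.004381872709 * 1000
= 4.3819 mg/m^3

4.3819 mg/m^3


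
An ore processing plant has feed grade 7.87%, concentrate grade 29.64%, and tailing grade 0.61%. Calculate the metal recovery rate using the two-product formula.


Using the two-product formula:
R = 100 * c * (f - t) / (f * (c - t))
Numerator = 100 * 29.64 * (7.87 - 0.61)
= 100 * 29.64 * 7.26
= 21518.64
Denominator = 7.87 * (29.64 - 0.61)
= 7.87 * 29.03
= 228.4661
R = 21518.64 / 228.4661
= 94.1875%

94.1875%


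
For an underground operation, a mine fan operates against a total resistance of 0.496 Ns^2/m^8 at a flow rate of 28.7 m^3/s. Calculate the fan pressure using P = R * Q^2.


Compute Q^2:
Q^2 = 28.7^2 = 823.69
Compute pressure:
P = R * Q^2 = 0.496 * 823.69
= 408.5502 Pa

408.5502 Pa


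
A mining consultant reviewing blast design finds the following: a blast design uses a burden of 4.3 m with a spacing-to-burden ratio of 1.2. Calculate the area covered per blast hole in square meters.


First, find the spacing:
Spacing = burden * ratio = 4.3 * 1.2
= 5.16 m
Then, calculate the area:
Area = burden * spacing = 4.3 * 5.16
= 22.188 m^2

22.188 m^2


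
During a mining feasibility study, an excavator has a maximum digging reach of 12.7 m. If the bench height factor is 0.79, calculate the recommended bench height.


10.033 m

Bench height = reach * factor
= 12.7 * 0.79
= 10.033 m


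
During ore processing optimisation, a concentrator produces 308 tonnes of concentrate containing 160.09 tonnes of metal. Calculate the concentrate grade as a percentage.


51.9773%

Grade = (metal in concentrate / concentrate mass) * 100
= (160.09 / 308) * 100
= 0.5197727273 * 100
= 51.9773%


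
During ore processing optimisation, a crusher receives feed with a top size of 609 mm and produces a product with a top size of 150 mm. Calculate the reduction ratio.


4.06

Reduction ratio = feed size / product size
= 609 / 150
= 4.06


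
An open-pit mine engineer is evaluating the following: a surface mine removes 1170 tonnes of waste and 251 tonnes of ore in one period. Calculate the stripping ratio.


Stripping ratio = waste tonnage / ore tonnage
= 1170 / 251
= 4.6614

4.6614


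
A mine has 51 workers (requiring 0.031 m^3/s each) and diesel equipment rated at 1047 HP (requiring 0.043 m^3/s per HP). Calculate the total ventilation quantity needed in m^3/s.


Airflow for workers:
Q_people = 51 * 0.031 = 1.581 m^3/s
Airflow for diesel equipment:
Q_diesel = 1047 * 0.043 = 45.021 m^3/s
Total ventilation:
Q_total = 1.581 + 45.021
= 46.602 m^3/s

46.602 m^3/s


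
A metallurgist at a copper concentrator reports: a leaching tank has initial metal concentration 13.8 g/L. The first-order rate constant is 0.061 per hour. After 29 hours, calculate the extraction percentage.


82.9497%

Compute the exponent:
-k * t = -0.061 * 29 = -1.769
Remaining concentration:
C = 13.8 * exp(-1.769)
= 13.8 * 0.170503407
= 2.352947017 g/L
Extracted = 13.8 - 2.352947017 = 11.44705298 g/L
Extraction % = 11.44705298 / 13.8 * 100
= 82.9497%


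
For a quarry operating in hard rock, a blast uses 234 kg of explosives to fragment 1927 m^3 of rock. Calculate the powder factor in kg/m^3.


Powder factor = explosive mass / rock volume
= 234 / 1927
= 0.1214 kg/m^3

0.1214 kg/m^3


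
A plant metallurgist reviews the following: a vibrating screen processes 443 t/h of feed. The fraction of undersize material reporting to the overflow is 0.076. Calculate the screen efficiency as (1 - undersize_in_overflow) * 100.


92.4%

Screen efficiency = (1 - fraction of undersize in overflow) * 100
= (1 - 0.076) * 100
= 0.924 * 100
= 92.4%


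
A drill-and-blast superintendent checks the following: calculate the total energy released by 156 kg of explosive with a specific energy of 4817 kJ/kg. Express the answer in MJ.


751.452 MJ

Energy = mass * specific_energy / 1000
= 156 * 4817 / 1000
= 751452 / 1000
= 751.452 MJ


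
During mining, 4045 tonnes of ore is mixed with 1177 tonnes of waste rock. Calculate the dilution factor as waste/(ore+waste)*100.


22.5393%

Total material = ore + waste
= 4045 + 1177 = 5222 tonnes
Dilution = waste / total * 100
= 1177 / 5222 * 100
= 0.2253925699 * 100
= 22.5393%


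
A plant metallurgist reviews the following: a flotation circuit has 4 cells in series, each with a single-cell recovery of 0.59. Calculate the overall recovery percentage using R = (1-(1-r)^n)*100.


97.1742%

Complement of single-cell recovery:
1 - r = 1 - 0.59 = 0.41
Raise to power n:
(1 - r)^4 = 0.41^4 = 0.02825761
Overall recovery:
R = (1 - 0.02825761) * 100
= 97.1742%


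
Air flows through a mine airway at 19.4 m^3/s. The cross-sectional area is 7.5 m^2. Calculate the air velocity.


Velocity = flow rate / cross-sectional area
= 19.4 / 7.5
= 2.5867 m/s

2.5867 m/s


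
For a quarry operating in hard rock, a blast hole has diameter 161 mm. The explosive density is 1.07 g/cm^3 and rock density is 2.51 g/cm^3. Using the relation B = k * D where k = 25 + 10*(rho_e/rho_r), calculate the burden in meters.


First, compute k:
rho_e / rho_r = 1.07 / 2.51 = 0.4262948207
k = 25 + 10 * 0.4262948207 = 29.26294821
Then, compute burden:
B = k * D / 1000 = 29.26294821 * 161 / 1000
= 4711.334661 / 1000
= 4.7113 m

4.7113 m


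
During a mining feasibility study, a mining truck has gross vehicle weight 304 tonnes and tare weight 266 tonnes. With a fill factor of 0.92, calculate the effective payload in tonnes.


34.96 tonnes

Maximum payload = gross - tare
= 304 - 266 = 38 tonnes
Effective payload = max payload * fill factor
= 38 * 0.92
= 34.96 tonnes


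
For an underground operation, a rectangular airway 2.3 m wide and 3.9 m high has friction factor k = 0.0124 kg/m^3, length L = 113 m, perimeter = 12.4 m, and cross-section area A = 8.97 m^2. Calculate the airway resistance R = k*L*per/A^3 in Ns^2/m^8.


Compute the numerator:
k * L * per = 0.0124 * 113 * 12.4
= 17.37488
Compute the denominator:
A^3 = 8.97^3 = 721.734273
Resistance:
R = 17.37488 / 721.734273
= 0.0241 Ns^2/m^8

0.0241 Ns^2/m^8


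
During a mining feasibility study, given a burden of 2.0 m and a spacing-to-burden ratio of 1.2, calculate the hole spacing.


Spacing = burden * ratio
= 2.0 * 1.2
= 2.4 m

2.4 m


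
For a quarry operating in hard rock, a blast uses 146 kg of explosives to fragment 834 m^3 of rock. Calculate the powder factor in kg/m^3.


Powder factor = explosive mass / rock volume
= 146 / 834
= 0.1751 kg/m^3

0.1751 kg/m^3


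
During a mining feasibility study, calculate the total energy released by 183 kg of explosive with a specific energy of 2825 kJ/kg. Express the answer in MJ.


Energy = mass * specific_energy / 1000
= 183 * 2825 / 1000
= 516975 / 1000
= 516.975 MJ

516.975 MJ


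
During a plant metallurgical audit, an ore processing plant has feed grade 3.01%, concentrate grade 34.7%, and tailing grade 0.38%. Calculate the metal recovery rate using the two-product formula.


Using the two-product formula:
R = 100 * c * (f - t) / (f * (c - t))
Numerator = 100 * 34.7 * (3.01 - 0.38)
= 100 * 34.7 * 2.63
= 9126.1
Denominator = 3.01 * (34.7 - 0.38)
= 3.01 * 34.32
= 103.3032
R = 9126.1 / 103.3032
= 88.3429%

88.3429%


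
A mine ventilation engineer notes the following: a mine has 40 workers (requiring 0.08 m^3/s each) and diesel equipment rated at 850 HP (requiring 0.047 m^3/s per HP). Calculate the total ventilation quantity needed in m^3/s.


Airflow for workers:
Q_people = 40 * 0.08 = 3.2 m^3/s
Airflow for diesel equipment:
Q_diesel = 850 * 0.047 = 39.95 m^3/s
Total ventilation:
Q_total = 3.2 + 39.95
= 43.15 m^3/s

43.15 m^3/s


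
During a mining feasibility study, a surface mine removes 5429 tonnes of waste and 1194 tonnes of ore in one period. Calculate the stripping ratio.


4.5469

Stripping ratio = waste tonnage / ore tonnage
= 5429 / 1194
= 4.5469


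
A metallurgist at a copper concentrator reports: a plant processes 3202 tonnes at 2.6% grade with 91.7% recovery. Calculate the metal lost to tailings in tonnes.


6.9099 tonnes

Total metal in feed:
= 3202 * 2.6 / 100 = 83.252 tonnes
Metal recovered:
= 83.252 * 91.7 / 100 = 76.342084 tonnes
Metal lost to tailings:
= 83.252 - 76.342084
= 6.9099 tonnes


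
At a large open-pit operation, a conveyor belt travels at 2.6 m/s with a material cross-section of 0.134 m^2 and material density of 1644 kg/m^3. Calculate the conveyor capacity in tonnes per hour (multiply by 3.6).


Volumetric flow = speed * area
= 2.6 * 0.134 = 0.3484 m^3/s
Mass flow = volumetric * density
= 0.3484 * 1644 = 572.7696 kg/s
Convert to t/h: multiply by 3.6
Capacity = 572.7696 * 3.6
= 2061.9706 t/h

2061.9706 t/h


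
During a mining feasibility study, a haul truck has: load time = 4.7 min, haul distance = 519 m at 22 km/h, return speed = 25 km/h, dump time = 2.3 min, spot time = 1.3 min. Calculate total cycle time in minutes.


10.9611 min

Convert haul speed to m/min: 22 * 1000/60 = 366.6666667 m/min
Haul time = 519 / 366.6666667 = 1.415454545 min
Convert return speed to m/min: 25 * 1000/60 = 416.6666667 m/min
Return time = 519 / 416.6666667 = 1.2456 min
Total cycle time:
= 4.7 + 1.415454545 + 2.3 + 1.2456 + 1.3
= 10.9611 min


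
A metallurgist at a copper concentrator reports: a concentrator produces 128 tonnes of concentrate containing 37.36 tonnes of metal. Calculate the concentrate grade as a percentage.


Grade = (metal in concentrate / concentrate mass) * 100
= (37.36 / 128) * 100
= 0.291875 * 100
= 29.1875%

29.1875%


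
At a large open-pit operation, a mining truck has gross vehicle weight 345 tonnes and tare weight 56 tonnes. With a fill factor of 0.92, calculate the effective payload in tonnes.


Maximum payload = gross - tare
= 345 - 56 = 289 tonnes
Effective payload = max payload * fill factor
= 289 * 0.92
= 265.88 tonnes

265.88 tonnes


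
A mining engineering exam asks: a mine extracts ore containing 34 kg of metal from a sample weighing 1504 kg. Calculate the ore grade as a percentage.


2.2606%

Ore grade = (metal mass / ore mass) * 100
= (34 / 1504) * 100
= 0.02260638298 * 100
= 2.2606%


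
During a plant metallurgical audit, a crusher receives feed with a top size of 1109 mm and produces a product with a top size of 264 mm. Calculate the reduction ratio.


Reduction ratio = feed size / product size
= 1109 / 264
= 4.2008

4.2008


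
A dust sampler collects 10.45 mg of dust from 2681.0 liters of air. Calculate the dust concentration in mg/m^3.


3.8978 mg/m^3

Convert liters to m^3: 1 m^3 = 1000 L
Concentration = mass / volume * 1000
= 10.45 / 2681.0 * 1000
= 0.003897799329 * 1000
= 3.8978 mg/m^3


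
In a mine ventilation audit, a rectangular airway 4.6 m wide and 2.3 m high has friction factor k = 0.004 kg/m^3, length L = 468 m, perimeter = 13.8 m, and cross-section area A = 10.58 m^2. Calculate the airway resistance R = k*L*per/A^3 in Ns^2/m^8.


Compute the numerator:
k * L * per = 0.004 * 468 * 13.8
= 25.8336
Compute the denominator:
A^3 = 10.58^3 = 1184.287112
Resistance:
R = 25.8336 / 1184.287112
= 0.0218 Ns^2/m^8

0.0218 Ns^2/m^8


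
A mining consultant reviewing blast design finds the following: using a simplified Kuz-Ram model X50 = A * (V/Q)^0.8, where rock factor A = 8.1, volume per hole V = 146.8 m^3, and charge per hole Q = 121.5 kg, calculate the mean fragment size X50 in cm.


Compute V/Q:
V/Q = 146.8 / 121.5 = 1.208230453
Raise to the power 0.8:
(V/Q)^0.8 = 1.208230453^0.8 = 1.163375255
Multiply by A:
X50 = 8.1 * 1.163375255
= 9.4233 cm

9.4233 cm


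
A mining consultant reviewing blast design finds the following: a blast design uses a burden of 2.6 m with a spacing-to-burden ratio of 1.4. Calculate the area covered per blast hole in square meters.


First, find the spacing:
Spacing = burden * ratio = 2.6 * 1.4
= 3.64 m
Then, calculate the area:
Area = burden * spacing = 2.6 * 3.64
= 9.464 m^2

9.464 m^2


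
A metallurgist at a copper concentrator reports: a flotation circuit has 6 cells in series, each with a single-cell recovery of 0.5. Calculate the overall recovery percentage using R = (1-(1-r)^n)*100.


Complement of single-cell recovery:
1 - r = 1 - 0.5 = 0.5
Raise to power n:
(1 - r)^6 = 0.5^6 = 0.015625
Overall recovery:
R = (1 - 0.015625) * 100
= 98.4375%

98.4375%


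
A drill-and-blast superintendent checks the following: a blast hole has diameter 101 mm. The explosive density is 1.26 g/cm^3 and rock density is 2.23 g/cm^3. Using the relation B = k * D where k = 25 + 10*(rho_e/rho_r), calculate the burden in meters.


3.0957 m

First, compute k:
rho_e / rho_r = 1.26 / 2.23 = 0.5650224215
k = 25 + 10 * 0.5650224215 = 30.65022422
Then, compute burden:
B = k * D / 1000 = 30.65022422 * 101 / 1000
= 3095.672646 / 1000
= 3.0957 m


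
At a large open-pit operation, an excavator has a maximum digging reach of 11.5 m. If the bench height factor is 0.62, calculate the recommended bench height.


Bench height = reach * factor
= 11.5 * 0.62
= 7.13 m

7.13 m


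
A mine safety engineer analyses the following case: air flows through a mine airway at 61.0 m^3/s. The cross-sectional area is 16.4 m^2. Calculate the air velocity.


3.7195 m/s

Velocity = flow rate / cross-sectional area
= 61.0 / 16.4
= 3.7195 m/s


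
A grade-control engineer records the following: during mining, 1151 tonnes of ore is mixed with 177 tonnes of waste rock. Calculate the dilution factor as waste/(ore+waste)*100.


13.3283%

Total material = ore + waste
= 1151 + 177 = 1328 tonnes
Dilution = waste / total * 100
= 177 / 1328 * 100
= 0.1332831325 * 100
= 13.3283%


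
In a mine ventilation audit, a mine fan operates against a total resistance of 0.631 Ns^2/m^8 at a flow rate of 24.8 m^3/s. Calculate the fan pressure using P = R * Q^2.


388.0902 Pa

Compute Q^2:
Q^2 = 24.8^2 = 615.04
Compute pressure:
P = R * Q^2 = 0.631 * 615.04
= 388.0902 Pa


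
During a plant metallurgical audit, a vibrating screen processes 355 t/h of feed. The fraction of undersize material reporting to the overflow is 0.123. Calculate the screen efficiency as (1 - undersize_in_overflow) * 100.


Screen efficiency = (1 - fraction of undersize in overflow) * 100
= (1 - 0.123) * 100
= 0.877 * 100
= 87.7%

87.7%


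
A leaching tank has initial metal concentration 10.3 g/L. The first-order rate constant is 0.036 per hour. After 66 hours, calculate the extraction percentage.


Compute the exponent:
-k * t = -0.036 * 66 = -2.376
Remaining concentration:
C = 10.3 * exp(-2.376)
= 10.3 * 0.09292152121
= 0.9570916685 g/L
Extracted = 10.3 - 0.9570916685 = 9.342908332 g/L
Extraction % = 9.342908332 / 10.3 * 100
= 90.7078%

90.7078%


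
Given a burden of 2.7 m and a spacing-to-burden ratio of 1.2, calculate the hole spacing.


Spacing = burden * ratio
= 2.7 * 1.2
= 3.24 m

3.24 m


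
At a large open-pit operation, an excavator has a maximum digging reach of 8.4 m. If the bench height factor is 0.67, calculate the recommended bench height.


Bench height = reach * factor
= 8.4 * 0.67
= 5.628 m

5.628 m


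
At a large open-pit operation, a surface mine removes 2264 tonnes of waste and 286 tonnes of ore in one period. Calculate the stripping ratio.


Stripping ratio = waste tonnage / ore tonnage
= 2264 / 286
= 7.9161

7.9161


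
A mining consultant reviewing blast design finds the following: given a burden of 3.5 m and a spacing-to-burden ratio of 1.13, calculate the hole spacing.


Spacing = burden * ratio
= 3.5 * 1.13
= 3.955 m

3.955 m


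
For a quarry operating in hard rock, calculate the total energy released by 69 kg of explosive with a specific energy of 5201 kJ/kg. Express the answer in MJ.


Energy = mass * specific_energy / 1000
= 69 * 5201 / 1000
= 358869 / 1000
= 358.869 MJ

358.869 MJ


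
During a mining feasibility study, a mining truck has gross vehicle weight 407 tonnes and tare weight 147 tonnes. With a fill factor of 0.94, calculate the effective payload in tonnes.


244.4 tonnes

Maximum payload = gross - tare
= 407 - 147 = 260 tonnes
Effective payload = max payload * fill factor
= 260 * 0.94
= 244.4 tonnes


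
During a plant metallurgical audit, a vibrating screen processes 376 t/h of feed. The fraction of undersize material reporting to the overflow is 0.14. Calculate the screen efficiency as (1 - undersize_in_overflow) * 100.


Screen efficiency = (1 - fraction of undersize in overflow) * 100
= (1 - 0.14) * 100
= 0.86 * 100
= 86.0%

86.0%


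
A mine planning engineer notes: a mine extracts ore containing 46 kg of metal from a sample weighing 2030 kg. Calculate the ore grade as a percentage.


Ore grade = (metal mass / ore mass) * 100
= (46 / 2030) * 100
= 0.02266009852 * 100
= 2.266%

2.266%


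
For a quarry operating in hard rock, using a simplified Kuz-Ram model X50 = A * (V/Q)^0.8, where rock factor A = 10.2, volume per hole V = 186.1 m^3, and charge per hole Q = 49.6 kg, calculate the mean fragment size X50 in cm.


29.3773 cm

Compute V/Q:
V/Q = 186.1 / 49.6 = 3.752016129
Raise to the power 0.8:
(V/Q)^0.8 = 3.752016129^0.8 = 2.880127788
Multiply by A:
X50 = 10.2 * 2.880127788
= 29.3773 cm


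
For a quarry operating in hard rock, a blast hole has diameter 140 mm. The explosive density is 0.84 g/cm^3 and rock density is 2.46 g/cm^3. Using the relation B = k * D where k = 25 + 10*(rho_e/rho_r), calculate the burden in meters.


3.978 m

First, compute k:
rho_e / rho_r = 0.84 / 2.46 = 0.3414634146
k = 25 + 10 * 0.3414634146 = 28.41463415
Then, compute burden:
B = k * D / 1000 = 28.41463415 * 140 / 1000
= 3978.04878 / 1000
= 3.978 m


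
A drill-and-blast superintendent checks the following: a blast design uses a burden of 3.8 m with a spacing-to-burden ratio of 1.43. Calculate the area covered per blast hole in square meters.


20.6492 m^2

First, find the spacing:
Spacing = burden * ratio = 3.8 * 1.43
= 5.434 m
Then, calculate the area:
Area = burden * spacing = 3.8 * 5.434
= 20.6492 m^2


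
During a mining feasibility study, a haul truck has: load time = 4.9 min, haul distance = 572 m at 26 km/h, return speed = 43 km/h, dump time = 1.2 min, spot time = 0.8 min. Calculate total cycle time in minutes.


Convert haul speed to m/min: 26 * 1000/60 = 433.3333333 m/min
Haul time = 572 / 433.3333333 = 1.32 min
Convert return speed to m/min: 43 * 1000/60 = 716.6666667 m/min
Return time = 572 / 716.6666667 = 0.7981395349 min
Total cycle time:
= 4.9 + 1.32 + 1.2 + 0.7981395349 + 0.8
= 9.0181 min

9.0181 min


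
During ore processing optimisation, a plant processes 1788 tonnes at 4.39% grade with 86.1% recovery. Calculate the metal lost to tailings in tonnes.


Total metal in feed:
= 1788 * 4.39 / 100 = 78.4932 tonnes
Metal recovered:
= 78.4932 * 86.1 / 100 = 67.5826452 tonnes
Metal lost to tailings:
= 78.4932 - 67.5826452
= 10.9106 tonnes

10.9106 tonnes


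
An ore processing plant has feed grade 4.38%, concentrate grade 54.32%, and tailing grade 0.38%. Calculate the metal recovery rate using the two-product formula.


91.9676%

Using the two-product formula:
R = 100 * c * (f - t) / (f * (c - t))
Numerator = 100 * 54.32 * (4.38 - 0.38)
= 100 * 54.32 * 4.0
= 21728.0
Denominator = 4.38 * (54.32 - 0.38)
= 4.38 * 53.94
= 236.2572
R = 21728.0 / 236.2572
= 91.9676%


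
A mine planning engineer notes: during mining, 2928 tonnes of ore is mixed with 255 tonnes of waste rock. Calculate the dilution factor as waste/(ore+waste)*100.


Total material = ore + waste
= 2928 + 255 = 3183 tonnes
Dilution = waste / total * 100
= 255 / 3183 * 100
= 0.08011310085 * 100
= 8.0113%

8.0113%


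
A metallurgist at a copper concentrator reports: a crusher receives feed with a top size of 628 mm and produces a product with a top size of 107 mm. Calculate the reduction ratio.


5.8692

Reduction ratio = feed size / product size
= 628 / 107
= 5.8692


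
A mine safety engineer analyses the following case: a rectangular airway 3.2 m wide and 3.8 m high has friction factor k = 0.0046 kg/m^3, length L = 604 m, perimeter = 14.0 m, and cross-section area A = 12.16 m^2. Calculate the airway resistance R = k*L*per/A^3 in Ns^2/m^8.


Compute the numerator:
k * L * per = 0.0046 * 604 * 14.0
= 38.8976
Compute the denominator:
A^3 = 12.16^3 = 1798.045696
Resistance:
R = 38.8976 / 1798.045696
= 0.0216 Ns^2/m^8

0.0216 Ns^2/m^8


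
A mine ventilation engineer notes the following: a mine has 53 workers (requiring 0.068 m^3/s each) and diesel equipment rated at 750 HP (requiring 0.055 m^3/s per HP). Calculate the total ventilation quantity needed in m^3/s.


Airflow for workers:
Q_people = 53 * 0.068 = 3.604 m^3/s
Airflow for diesel equipment:
Q_diesel = 750 * 0.055 = 41.25 m^3/s
Total ventilation:
Q_total = 3.604 + 41.25
= 44.854 m^3/s

44.854 m^3/s


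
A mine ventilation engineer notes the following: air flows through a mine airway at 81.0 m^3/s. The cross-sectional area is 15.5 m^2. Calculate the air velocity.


Velocity = flow rate / cross-sectional area
= 81.0 / 15.5
= 5.2258 m/s

5.2258 m/s


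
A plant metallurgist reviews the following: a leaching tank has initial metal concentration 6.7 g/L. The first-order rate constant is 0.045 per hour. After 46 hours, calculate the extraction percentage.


Compute the exponent:
-k * t = -0.045 * 46 = -2.07
Remaining concentration:
C = 6.7 * exp(-2.07)
= 6.7 * 0.1261857817
= 0.8454447374 g/L
Extracted = 6.7 - 0.8454447374 = 5.854555263 g/L
Extraction % = 5.854555263 / 6.7 * 100
= 87.3814%

87.3814%


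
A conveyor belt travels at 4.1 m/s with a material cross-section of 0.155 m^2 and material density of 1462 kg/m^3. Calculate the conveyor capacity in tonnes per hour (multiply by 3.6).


Volumetric flow = speed * area
= 4.1 * 0.155 = 0.6355 m^3/s
Mass flow = volumetric * density
= 0.6355 * 1462 = 929.101 kg/s
Convert to t/h: multiply by 3.6
Capacity = 929.101 * 3.6
= 3344.7636 t/h

3344.7636 t/h


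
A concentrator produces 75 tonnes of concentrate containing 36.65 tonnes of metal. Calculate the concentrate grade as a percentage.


Grade = (metal in concentrate / concentrate mass) * 100
= (36.65 / 75) * 100
= 0.4886666667 * 100
= 48.8667%

48.8667%


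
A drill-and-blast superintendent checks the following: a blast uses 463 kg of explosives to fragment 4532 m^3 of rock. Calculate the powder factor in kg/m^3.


Powder factor = explosive mass / rock volume
= 463 / 4532
= 0.1022 kg/m^3

0.1022 kg/m^3


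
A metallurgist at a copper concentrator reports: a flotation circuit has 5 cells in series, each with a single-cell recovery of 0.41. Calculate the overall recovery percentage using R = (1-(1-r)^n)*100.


Complement of single-cell recovery:
1 - r = 1 - 0.41 = 0.59
Raise to power n:
(1 - r)^5 = 0.59^5 = 0.0714924299
Overall recovery:
R = (1 - 0.0714924299) * 100
= 92.8508%

92.8508%


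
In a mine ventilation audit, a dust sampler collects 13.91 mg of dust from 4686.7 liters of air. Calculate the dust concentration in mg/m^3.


Convert liters to m^3: 1 m^3 = 1000 L
Concentration = mass / volume * 1000
= 13.91 / 4686.7 * 1000
= 0.002967973201 * 1000
= 2.968 mg/m^3

2.968 mg/m^3


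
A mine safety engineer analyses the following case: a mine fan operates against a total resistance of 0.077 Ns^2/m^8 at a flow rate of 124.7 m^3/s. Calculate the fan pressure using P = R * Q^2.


1197.3569 Pa

Compute Q^2:
Q^2 = 124.7^2 = 15550.09
Compute pressure:
P = R * Q^2 = 0.077 * 15550.09
= 1197.3569 Pa


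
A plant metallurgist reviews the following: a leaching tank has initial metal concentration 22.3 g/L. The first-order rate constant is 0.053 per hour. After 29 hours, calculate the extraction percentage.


78.4975%

Compute the exponent:
-k * t = -0.053 * 29 = -1.537
Remaining concentration:
C = 22.3 * exp(-1.537)
= 22.3 * 0.2150252104
= 4.795062192 g/L
Extracted = 22.3 - 4.795062192 = 17.50493781 g/L
Extraction % = 17.50493781 / 22.3 * 100
= 78.4975%


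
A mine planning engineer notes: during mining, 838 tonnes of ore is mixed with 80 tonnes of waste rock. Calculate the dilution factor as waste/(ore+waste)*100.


Total material = ore + waste
= 838 + 80 = 918 tonnes
Dilution = waste / total * 100
= 80 / 918 * 100
= 0.0871459695 * 100
= 8.7146%

8.7146%


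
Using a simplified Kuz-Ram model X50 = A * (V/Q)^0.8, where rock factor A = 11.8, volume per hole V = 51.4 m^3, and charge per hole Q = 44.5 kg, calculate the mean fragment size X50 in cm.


Compute V/Q:
V/Q = 51.4 / 44.5 = 1.15505618
Raise to the power 0.8:
(V/Q)^0.8 = 1.15505618^0.8 = 1.122231582
Multiply by A:
X50 = 11.8 * 1.122231582
= 13.2423 cm

13.2423 cm
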